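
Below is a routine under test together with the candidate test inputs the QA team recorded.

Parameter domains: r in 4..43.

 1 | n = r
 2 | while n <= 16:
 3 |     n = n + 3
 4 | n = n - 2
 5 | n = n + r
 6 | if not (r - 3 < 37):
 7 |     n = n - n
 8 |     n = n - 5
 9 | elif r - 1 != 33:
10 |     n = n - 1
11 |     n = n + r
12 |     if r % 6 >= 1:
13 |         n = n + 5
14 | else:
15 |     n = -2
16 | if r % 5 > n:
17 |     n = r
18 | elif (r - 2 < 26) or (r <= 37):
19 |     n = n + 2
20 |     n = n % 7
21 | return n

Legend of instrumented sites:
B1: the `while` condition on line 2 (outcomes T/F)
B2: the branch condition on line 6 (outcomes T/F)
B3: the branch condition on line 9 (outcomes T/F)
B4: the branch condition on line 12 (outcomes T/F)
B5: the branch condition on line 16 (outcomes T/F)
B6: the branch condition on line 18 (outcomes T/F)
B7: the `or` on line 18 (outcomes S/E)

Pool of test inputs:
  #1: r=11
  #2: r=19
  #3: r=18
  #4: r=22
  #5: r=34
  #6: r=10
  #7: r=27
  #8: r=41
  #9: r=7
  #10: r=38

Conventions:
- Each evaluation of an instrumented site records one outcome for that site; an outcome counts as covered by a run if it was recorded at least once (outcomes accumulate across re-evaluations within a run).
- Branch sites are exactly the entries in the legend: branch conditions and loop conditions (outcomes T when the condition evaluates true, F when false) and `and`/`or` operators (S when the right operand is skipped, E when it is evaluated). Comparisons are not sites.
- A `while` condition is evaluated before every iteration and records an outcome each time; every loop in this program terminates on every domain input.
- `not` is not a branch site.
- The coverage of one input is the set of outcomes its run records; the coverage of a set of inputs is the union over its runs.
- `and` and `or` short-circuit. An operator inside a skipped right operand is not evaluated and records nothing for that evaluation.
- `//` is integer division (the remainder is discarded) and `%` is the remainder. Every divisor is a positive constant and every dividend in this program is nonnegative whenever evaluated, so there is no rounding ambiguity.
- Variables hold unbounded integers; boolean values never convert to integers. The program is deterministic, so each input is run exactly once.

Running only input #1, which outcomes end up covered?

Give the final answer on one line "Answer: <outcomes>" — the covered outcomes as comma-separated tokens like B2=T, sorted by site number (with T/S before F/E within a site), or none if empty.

Tracing the run of input #1 (r=11):
  B1->T, B1->T, B1->F, B2->F, B3->T, B4->T, B5->F, B7->S, B6->T
as a set, this run covers: B1=T, B1=F, B2=F, B3=T, B4=T, B5=F, B6=T, B7=S

Answer: B1=T, B1=F, B2=F, B3=T, B4=T, B5=F, B6=T, B7=S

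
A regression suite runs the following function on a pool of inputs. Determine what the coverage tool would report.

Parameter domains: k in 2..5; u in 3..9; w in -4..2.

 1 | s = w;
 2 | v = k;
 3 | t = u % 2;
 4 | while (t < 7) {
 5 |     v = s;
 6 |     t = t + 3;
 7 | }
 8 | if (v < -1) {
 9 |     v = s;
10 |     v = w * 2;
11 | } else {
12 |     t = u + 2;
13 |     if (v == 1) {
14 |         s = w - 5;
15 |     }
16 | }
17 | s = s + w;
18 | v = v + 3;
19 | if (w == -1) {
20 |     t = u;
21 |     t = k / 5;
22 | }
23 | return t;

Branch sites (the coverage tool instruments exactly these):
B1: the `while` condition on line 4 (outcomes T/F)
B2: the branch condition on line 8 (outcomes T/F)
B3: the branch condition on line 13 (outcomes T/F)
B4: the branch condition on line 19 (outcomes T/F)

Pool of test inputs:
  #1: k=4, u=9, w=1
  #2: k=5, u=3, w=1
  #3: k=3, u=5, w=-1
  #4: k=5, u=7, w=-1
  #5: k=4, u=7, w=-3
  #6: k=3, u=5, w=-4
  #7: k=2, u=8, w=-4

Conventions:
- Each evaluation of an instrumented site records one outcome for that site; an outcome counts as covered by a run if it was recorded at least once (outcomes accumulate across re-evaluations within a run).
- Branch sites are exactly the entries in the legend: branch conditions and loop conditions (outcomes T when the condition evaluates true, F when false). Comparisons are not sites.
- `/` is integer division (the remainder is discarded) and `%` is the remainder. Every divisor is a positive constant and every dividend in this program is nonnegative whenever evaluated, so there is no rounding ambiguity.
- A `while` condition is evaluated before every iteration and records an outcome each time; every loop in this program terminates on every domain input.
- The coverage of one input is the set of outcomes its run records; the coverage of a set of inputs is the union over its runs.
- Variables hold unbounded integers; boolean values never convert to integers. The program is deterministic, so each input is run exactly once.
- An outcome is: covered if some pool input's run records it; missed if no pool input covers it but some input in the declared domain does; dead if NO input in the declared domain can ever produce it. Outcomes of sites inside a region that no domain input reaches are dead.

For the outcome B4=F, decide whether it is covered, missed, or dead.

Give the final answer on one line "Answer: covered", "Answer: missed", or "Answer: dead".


B4=F is recorded by pool input(s) 1, 2, 5, 6, 7 -> covered
Answer: covered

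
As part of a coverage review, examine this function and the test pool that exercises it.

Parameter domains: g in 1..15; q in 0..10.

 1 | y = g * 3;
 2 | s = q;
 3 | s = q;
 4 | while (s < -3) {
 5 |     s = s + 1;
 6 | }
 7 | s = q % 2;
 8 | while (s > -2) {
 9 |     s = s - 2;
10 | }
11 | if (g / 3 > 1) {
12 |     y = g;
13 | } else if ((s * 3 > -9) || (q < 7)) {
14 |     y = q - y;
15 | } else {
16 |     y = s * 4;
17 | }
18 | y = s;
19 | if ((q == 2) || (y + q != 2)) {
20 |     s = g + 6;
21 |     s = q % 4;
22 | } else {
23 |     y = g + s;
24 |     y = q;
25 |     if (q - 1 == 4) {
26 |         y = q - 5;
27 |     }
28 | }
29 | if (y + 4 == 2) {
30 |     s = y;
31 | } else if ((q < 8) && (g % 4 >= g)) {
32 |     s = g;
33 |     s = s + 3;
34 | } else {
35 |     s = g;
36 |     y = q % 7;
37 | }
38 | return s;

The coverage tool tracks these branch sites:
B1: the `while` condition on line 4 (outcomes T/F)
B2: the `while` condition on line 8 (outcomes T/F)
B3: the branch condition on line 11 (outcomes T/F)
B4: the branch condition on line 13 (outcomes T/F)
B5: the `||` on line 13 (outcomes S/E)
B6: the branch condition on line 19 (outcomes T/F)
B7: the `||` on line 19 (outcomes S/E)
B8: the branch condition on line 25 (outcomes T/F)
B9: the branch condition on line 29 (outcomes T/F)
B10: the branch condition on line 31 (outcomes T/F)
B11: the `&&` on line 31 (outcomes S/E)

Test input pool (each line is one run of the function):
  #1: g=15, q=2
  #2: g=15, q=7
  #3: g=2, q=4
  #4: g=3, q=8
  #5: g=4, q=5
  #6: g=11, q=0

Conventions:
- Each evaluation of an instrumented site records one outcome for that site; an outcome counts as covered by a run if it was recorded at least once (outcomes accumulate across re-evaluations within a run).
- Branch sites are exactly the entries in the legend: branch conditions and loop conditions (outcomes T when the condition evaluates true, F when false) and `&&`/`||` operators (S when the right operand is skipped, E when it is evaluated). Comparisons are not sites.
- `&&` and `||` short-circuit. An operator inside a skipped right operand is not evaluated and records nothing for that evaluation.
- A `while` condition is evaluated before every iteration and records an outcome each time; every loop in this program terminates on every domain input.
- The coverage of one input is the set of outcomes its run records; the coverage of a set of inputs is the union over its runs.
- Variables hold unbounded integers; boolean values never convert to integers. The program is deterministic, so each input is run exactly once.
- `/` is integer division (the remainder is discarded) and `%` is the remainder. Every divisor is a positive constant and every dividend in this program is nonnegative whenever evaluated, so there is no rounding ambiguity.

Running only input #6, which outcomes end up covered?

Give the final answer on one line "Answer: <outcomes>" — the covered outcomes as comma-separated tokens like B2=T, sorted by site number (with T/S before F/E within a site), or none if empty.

Tracing the run of input #6 (g=11, q=0):
  B1->F, B2->T, B2->F, B3->T, B7->E, B6->T, B9->T
as a set, this run covers: B1=F, B2=T, B2=F, B3=T, B6=T, B7=E, B9=T

Answer: B1=F, B2=T, B2=F, B3=T, B6=T, B7=E, B9=T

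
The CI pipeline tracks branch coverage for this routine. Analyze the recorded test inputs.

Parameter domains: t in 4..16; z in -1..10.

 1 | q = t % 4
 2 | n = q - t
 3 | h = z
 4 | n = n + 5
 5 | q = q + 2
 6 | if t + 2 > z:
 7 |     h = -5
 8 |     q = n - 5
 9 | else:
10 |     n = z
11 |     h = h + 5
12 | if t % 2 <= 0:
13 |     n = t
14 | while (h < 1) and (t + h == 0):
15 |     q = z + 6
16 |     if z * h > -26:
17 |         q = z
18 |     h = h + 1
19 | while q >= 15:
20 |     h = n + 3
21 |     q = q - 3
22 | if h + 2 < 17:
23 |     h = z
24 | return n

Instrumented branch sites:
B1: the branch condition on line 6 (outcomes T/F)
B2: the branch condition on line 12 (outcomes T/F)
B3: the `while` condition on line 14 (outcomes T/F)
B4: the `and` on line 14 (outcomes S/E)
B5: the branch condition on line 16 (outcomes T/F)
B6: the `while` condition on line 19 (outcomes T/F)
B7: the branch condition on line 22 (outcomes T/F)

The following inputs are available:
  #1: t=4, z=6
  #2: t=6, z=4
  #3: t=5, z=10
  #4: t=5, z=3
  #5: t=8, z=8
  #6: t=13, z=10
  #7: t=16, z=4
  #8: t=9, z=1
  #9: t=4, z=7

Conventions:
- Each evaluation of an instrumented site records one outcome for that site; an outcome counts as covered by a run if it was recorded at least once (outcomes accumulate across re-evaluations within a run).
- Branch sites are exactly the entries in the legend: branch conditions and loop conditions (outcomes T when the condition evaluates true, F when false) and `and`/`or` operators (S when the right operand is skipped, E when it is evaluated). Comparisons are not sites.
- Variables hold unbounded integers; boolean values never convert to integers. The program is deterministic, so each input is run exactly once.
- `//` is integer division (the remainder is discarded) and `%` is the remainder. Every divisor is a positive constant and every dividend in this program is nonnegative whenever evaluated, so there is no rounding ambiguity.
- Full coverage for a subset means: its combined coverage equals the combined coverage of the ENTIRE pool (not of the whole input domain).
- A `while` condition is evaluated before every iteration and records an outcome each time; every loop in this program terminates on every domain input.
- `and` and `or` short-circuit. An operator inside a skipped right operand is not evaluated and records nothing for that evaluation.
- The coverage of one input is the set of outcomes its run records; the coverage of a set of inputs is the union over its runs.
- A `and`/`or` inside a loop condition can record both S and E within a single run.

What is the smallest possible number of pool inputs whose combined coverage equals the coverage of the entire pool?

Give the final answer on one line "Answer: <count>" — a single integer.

run #1 (t=4, z=6) records B1=F, B2=T, B3=F, B4=S, B6=F, B7=T
run #2 (t=6, z=4) records B1=T, B2=T, B3=F, B4=E, B6=F, B7=T
run #3 (t=5, z=10) records B1=F, B2=F, B3=F, B4=S, B6=F, B7=F
run #4 (t=5, z=3) records B1=T, B2=F, B3=T, B3=F, B4=E, B5=T, B6=F, B7=T
run #5 (t=8, z=8) records B1=T, B2=T, B3=F, B4=E, B6=F, B7=T
run #6 (t=13, z=10) records B1=T, B2=F, B3=F, B4=E, B6=F, B7=T
run #7 (t=16, z=4) records B1=T, B2=T, B3=F, B4=E, B6=F, B7=T
run #8 (t=9, z=1) records B1=T, B2=F, B3=F, B4=E, B6=F, B7=T
run #9 (t=4, z=7) records B1=F, B2=T, B3=F, B4=S, B6=F, B7=T
pool-wide coverage (12 outcomes): B1=T, B1=F, B2=T, B2=F, B3=T, B3=F, B4=S, B4=E, B5=T, B6=F, B7=T, B7=F
no size-1 subset reaches all 12 outcomes (best union: 8/12)
no size-2 subset reaches all 12 outcomes (best union: 11/12)
inputs {1, 3, 4} (size 3) cover everything; no size-3 subset with a lexicographically smaller index list covers all 12

Answer: 3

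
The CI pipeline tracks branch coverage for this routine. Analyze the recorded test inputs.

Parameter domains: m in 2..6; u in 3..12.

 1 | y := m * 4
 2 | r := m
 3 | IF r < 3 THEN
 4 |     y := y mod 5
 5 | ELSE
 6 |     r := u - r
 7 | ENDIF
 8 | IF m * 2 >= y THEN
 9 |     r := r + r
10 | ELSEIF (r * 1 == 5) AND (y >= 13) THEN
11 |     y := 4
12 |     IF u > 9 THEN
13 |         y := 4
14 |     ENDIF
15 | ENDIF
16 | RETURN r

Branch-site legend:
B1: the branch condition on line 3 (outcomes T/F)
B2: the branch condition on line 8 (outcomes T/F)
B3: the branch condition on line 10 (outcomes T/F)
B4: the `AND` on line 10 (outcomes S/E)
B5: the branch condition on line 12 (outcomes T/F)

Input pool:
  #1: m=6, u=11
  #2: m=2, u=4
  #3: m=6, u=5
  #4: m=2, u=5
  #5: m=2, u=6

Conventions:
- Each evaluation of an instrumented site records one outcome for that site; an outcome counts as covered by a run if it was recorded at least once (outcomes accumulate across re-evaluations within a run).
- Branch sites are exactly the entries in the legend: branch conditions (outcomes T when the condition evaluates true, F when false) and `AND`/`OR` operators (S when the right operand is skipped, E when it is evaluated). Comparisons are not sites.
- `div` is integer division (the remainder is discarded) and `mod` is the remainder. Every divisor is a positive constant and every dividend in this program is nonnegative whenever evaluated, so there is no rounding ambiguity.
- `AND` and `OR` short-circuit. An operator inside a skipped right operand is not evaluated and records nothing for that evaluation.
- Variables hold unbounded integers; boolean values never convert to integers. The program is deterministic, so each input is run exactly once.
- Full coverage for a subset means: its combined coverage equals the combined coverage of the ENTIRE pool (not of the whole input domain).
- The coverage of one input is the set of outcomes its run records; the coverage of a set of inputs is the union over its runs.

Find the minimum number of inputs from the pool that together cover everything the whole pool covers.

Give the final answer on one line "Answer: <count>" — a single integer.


input #1, m=6, u=11: outcomes B1=F, B2=F, B3=T, B4=E, B5=T
input #2, m=2, u=4: outcomes B1=T, B2=T
input #3, m=6, u=5: outcomes B1=F, B2=F, B3=F, B4=S
input #4, m=2, u=5: outcomes B1=T, B2=T
input #5, m=2, u=6: outcomes B1=T, B2=T
union over all inputs: B1=T, B1=F, B2=T, B2=F, B3=T, B3=F, B4=S, B4=E, B5=T (9 outcomes)
no size-1 subset reaches all 9 outcomes (best union: 5/9)
no size-2 subset reaches all 9 outcomes (best union: 7/9)
at size 3, {1, 2, 3} reaches all 9 outcomes; every lexicographically earlier size-3 subset fails
Answer: 3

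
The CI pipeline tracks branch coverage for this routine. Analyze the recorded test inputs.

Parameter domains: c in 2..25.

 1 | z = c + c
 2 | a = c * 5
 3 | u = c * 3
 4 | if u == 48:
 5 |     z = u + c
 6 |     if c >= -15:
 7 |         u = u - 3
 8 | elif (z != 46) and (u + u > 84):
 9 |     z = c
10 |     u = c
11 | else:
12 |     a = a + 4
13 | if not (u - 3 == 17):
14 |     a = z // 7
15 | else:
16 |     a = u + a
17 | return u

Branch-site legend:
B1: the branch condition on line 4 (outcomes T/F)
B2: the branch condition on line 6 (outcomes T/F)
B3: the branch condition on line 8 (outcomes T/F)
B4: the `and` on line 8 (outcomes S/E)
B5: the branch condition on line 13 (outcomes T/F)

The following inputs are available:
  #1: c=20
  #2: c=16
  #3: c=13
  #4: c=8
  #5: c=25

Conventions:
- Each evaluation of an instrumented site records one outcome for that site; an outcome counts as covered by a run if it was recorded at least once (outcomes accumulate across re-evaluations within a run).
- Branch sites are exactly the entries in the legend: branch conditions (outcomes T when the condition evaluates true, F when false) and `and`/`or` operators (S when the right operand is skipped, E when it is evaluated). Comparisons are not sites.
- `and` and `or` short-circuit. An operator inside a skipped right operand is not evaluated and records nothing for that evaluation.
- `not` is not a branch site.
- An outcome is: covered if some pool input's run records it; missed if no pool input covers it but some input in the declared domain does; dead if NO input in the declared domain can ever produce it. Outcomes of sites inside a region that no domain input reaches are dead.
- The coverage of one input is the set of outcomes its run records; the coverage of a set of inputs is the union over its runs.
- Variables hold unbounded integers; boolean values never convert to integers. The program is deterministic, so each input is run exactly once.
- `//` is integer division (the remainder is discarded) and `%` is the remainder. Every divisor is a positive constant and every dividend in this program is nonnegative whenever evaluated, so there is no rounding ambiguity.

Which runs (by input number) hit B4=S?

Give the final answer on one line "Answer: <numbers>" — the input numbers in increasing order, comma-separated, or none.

input #1 (c=20): misses B4=S
input #2 (c=16): misses B4=S
input #3 (c=13): misses B4=S
input #4 (c=8): misses B4=S
input #5 (c=25): misses B4=S

Answer: none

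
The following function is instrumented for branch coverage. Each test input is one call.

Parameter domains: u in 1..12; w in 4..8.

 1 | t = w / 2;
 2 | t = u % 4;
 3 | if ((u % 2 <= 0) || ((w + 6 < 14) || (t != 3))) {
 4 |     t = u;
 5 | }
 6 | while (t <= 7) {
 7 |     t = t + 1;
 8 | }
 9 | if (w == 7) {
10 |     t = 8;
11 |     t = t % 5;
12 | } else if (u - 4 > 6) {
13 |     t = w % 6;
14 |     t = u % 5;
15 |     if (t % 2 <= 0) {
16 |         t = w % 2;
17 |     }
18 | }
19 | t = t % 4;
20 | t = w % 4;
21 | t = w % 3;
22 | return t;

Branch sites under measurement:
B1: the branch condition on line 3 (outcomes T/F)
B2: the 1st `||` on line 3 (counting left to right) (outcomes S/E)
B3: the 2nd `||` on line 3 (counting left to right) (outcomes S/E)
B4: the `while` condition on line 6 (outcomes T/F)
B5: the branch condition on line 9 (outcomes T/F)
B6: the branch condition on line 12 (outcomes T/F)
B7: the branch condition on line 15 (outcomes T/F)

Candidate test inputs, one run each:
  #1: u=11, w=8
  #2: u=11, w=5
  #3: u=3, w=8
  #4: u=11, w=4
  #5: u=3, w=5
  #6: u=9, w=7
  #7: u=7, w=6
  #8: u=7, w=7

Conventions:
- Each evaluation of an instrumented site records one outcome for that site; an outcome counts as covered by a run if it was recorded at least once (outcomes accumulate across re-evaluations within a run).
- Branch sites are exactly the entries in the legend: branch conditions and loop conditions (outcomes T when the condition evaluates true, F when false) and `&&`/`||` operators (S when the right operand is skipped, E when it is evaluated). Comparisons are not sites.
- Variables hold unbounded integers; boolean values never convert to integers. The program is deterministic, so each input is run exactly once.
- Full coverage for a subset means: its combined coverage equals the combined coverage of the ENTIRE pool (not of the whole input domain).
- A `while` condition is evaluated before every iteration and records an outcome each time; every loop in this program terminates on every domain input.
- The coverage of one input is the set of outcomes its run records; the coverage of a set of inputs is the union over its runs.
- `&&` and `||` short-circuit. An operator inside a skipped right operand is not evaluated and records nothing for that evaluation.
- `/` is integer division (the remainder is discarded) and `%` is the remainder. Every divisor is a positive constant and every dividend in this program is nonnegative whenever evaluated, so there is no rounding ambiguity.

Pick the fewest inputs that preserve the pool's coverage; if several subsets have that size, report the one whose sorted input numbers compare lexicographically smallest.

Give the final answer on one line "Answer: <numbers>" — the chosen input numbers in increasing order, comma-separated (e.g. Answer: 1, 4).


input #1, u=11, w=8: events B2->E, B3->E, B1->F, B4->T, B4->T, B4->T, B4->T, B4->T, B4->F, B5->F, B6->T, B7->F; outcomes B1=F, B2=E, B3=E, B4=T, B4=F, B5=F, B6=T, B7=F
input #2, u=11, w=5: events B2->E, B3->S, B1->T, B4->F, B5->F, B6->T, B7->F; outcomes B1=T, B2=E, B3=S, B4=F, B5=F, B6=T, B7=F
input #3, u=3, w=8: events B2->E, B3->E, B1->F, B4->T, B4->T, B4->T, B4->T, B4->T, B4->F, B5->F, B6->F; outcomes B1=F, B2=E, B3=E, B4=T, B4=F, B5=F, B6=F
input #4, u=11, w=4: events B2->E, B3->S, B1->T, B4->F, B5->F, B6->T, B7->F; outcomes B1=T, B2=E, B3=S, B4=F, B5=F, B6=T, B7=F
input #5, u=3, w=5: events B2->E, B3->S, B1->T, B4->T, B4->T, B4->T, B4->T, B4->T, B4->F, B5->F, B6->F; outcomes B1=T, B2=E, B3=S, B4=T, B4=F, B5=F, B6=F
input #6, u=9, w=7: events B2->E, B3->S, B1->T, B4->F, B5->T; outcomes B1=T, B2=E, B3=S, B4=F, B5=T
input #7, u=7, w=6: events B2->E, B3->S, B1->T, B4->T, B4->F, B5->F, B6->F; outcomes B1=T, B2=E, B3=S, B4=T, B4=F, B5=F, B6=F
input #8, u=7, w=7: events B2->E, B3->S, B1->T, B4->T, B4->F, B5->T; outcomes B1=T, B2=E, B3=S, B4=T, B4=F, B5=T
together the pool reaches 12 outcomes: B1=T, B1=F, B2=E, B3=S, B3=E, B4=T, B4=F, B5=T, B5=F, B6=T, B6=F, B7=F
checked all size-1 subsets: none covers 12 outcomes (max 8/12)
checked all size-2 subsets: none covers 12 outcomes (max 11/12)
size 3: inputs {1, 3, 6} cover all 12 outcomes, and no lexicographically smaller subset of this size does
Answer: 1, 3, 6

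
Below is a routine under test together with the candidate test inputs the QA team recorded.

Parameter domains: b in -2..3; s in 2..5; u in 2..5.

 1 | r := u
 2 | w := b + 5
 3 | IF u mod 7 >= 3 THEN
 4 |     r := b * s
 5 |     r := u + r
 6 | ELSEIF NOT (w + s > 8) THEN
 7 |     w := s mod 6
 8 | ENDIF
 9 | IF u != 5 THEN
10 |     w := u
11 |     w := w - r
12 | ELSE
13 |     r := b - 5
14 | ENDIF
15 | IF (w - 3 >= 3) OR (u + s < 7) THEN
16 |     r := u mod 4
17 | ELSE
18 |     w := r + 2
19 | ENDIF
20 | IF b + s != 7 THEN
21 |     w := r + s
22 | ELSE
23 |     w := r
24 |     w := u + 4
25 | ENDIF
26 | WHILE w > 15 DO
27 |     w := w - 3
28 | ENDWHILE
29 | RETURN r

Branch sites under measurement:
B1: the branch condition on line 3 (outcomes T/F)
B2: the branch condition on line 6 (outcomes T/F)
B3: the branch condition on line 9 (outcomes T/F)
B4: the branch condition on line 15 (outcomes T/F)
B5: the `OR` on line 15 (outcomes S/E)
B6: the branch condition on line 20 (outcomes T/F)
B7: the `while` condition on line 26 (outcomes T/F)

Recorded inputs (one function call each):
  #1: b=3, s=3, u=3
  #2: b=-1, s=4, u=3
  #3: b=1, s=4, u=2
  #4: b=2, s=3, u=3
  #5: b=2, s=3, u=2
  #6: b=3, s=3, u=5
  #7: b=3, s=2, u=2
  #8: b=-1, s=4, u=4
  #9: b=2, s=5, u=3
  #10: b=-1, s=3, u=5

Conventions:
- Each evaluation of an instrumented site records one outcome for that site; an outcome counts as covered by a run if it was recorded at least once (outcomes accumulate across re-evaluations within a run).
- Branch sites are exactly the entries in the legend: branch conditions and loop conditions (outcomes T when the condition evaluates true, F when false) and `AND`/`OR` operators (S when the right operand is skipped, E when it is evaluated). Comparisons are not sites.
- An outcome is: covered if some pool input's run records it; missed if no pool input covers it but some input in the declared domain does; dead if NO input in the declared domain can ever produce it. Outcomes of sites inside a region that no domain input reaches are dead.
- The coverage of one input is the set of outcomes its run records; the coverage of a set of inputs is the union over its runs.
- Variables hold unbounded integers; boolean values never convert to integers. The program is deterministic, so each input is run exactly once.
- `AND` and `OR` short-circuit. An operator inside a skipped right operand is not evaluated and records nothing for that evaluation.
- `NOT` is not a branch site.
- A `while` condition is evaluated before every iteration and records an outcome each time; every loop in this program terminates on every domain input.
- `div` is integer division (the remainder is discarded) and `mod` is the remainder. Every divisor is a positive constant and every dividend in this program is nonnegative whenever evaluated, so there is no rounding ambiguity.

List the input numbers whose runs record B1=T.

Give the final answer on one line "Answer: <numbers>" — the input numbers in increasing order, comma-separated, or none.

input #1 (b=3, s=3, u=3): covers B1=T
input #2 (b=-1, s=4, u=3): covers B1=T
input #3 (b=1, s=4, u=2): misses B1=T
input #4 (b=2, s=3, u=3): covers B1=T
input #5 (b=2, s=3, u=2): misses B1=T
input #6 (b=3, s=3, u=5): covers B1=T
input #7 (b=3, s=2, u=2): misses B1=T
input #8 (b=-1, s=4, u=4): covers B1=T
input #9 (b=2, s=5, u=3): covers B1=T
input #10 (b=-1, s=3, u=5): covers B1=T

Answer: 1, 2, 4, 6, 8, 9, 10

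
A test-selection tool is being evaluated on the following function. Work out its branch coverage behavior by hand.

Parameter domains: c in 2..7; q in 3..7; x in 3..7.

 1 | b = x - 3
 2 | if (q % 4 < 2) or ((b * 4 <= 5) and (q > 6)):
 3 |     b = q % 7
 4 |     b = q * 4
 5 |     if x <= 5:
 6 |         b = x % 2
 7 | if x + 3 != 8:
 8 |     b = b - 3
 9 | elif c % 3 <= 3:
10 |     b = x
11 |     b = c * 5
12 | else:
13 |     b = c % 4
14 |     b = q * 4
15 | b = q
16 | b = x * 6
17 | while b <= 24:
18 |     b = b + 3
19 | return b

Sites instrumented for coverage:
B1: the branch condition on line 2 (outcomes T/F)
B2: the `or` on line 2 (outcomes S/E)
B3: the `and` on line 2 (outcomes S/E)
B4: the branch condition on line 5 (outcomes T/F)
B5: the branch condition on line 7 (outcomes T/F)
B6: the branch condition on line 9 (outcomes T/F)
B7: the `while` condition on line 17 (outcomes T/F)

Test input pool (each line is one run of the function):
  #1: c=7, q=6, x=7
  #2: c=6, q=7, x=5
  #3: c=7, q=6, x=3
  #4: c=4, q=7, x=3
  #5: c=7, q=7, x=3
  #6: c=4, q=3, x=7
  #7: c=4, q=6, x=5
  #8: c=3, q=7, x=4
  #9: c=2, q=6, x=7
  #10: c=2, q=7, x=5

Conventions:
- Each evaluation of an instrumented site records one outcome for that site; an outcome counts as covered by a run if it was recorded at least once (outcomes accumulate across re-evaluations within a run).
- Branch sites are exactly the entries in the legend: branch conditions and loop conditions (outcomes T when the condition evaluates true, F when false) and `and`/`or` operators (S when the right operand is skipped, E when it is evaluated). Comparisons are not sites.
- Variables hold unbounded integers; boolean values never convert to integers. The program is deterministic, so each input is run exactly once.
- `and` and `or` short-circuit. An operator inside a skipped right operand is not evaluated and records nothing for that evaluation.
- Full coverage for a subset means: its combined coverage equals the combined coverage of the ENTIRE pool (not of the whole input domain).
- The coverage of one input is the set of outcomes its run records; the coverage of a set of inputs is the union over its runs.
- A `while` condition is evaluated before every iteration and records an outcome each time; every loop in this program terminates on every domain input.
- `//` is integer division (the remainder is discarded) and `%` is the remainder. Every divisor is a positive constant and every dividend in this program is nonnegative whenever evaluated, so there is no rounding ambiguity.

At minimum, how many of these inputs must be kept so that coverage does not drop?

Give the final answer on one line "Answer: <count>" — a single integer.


input #1, c=7, q=6, x=7: events B2->E, B3->S, B1->F, B5->T, B7->F; outcomes B1=F, B2=E, B3=S, B5=T, B7=F
input #2, c=6, q=7, x=5: events B2->E, B3->S, B1->F, B5->F, B6->T, B7->F; outcomes B1=F, B2=E, B3=S, B5=F, B6=T, B7=F
input #3, c=7, q=6, x=3: events B2->E, B3->E, B1->F, B5->T, B7->T, B7->T, B7->T, B7->F; outcomes B1=F, B2=E, B3=E, B5=T, B7=T, B7=F
input #4, c=4, q=7, x=3: events B2->E, B3->E, B1->T, B4->T, B5->T, B7->T, B7->T, B7->T, B7->F; outcomes B1=T, B2=E, B3=E, B4=T, B5=T, B7=T, B7=F
input #5, c=7, q=7, x=3: events B2->E, B3->E, B1->T, B4->T, B5->T, B7->T, B7->T, B7->T, B7->F; outcomes B1=T, B2=E, B3=E, B4=T, B5=T, B7=T, B7=F
input #6, c=4, q=3, x=7: events B2->E, B3->S, B1->F, B5->T, B7->F; outcomes B1=F, B2=E, B3=S, B5=T, B7=F
input #7, c=4, q=6, x=5: events B2->E, B3->S, B1->F, B5->F, B6->T, B7->F; outcomes B1=F, B2=E, B3=S, B5=F, B6=T, B7=F
input #8, c=3, q=7, x=4: events B2->E, B3->E, B1->T, B4->T, B5->T, B7->T, B7->F; outcomes B1=T, B2=E, B3=E, B4=T, B5=T, B7=T, B7=F
input #9, c=2, q=6, x=7: events B2->E, B3->S, B1->F, B5->T, B7->F; outcomes B1=F, B2=E, B3=S, B5=T, B7=F
input #10, c=2, q=7, x=5: events B2->E, B3->S, B1->F, B5->F, B6->T, B7->F; outcomes B1=F, B2=E, B3=S, B5=F, B6=T, B7=F
pool-wide coverage (11 outcomes): B1=T, B1=F, B2=E, B3=S, B3=E, B4=T, B5=T, B5=F, B6=T, B7=T, B7=F
size 1 is not enough: best union over all size-1 subsets is 7/11
at size 2, {2, 4} reaches all 11 outcomes; every lexicographically earlier size-2 subset fails
Answer: 2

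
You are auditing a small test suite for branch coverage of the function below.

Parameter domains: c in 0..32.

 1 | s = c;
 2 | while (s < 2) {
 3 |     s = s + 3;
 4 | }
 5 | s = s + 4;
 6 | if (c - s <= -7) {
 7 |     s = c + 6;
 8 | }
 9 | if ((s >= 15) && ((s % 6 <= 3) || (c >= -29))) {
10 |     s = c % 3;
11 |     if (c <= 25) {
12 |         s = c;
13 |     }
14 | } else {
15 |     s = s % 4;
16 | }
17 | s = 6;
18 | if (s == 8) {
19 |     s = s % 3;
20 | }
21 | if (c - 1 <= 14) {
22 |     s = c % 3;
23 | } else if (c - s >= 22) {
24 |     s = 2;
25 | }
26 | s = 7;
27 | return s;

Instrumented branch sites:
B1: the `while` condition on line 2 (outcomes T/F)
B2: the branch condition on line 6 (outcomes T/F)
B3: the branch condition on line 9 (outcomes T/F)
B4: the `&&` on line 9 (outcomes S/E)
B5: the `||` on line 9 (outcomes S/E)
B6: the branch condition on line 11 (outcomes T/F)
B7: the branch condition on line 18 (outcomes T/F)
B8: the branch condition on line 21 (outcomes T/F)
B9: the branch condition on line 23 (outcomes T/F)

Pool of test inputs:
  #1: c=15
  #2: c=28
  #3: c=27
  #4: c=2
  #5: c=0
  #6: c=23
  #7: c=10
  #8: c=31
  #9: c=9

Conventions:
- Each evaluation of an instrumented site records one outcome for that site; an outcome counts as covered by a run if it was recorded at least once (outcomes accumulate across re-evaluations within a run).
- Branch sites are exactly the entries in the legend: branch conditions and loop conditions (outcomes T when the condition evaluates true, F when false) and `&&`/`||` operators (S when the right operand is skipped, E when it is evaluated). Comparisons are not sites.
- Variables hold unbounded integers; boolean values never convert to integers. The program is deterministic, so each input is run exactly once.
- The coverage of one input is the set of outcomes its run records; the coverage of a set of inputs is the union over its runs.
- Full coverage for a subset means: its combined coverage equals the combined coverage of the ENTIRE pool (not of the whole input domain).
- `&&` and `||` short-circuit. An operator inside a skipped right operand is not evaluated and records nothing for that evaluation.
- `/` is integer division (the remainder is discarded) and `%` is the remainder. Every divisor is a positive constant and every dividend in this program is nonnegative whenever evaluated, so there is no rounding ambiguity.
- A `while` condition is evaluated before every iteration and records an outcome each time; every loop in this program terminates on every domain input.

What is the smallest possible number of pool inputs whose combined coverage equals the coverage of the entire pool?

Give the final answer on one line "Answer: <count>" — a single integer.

input #1, c=15: events B1->F, B2->F, B4->E, B5->S, B3->T, B6->T, B7->F, B8->T; outcomes B1=F, B2=F, B3=T, B4=E, B5=S, B6=T, B7=F, B8=T
input #2, c=28: events B1->F, B2->F, B4->E, B5->S, B3->T, B6->F, B7->F, B8->F, B9->T; outcomes B1=F, B2=F, B3=T, B4=E, B5=S, B6=F, B7=F, B8=F, B9=T
input #3, c=27: events B1->F, B2->F, B4->E, B5->S, B3->T, B6->F, B7->F, B8->F, B9->F; outcomes B1=F, B2=F, B3=T, B4=E, B5=S, B6=F, B7=F, B8=F, B9=F
input #4, c=2: events B1->F, B2->F, B4->S, B3->F, B7->F, B8->T; outcomes B1=F, B2=F, B3=F, B4=S, B7=F, B8=T
input #5, c=0: events B1->T, B1->F, B2->T, B4->S, B3->F, B7->F, B8->T; outcomes B1=T, B1=F, B2=T, B3=F, B4=S, B7=F, B8=T
input #6, c=23: events B1->F, B2->F, B4->E, B5->S, B3->T, B6->T, B7->F, B8->F, B9->F; outcomes B1=F, B2=F, B3=T, B4=E, B5=S, B6=T, B7=F, B8=F, B9=F
input #7, c=10: events B1->F, B2->F, B4->S, B3->F, B7->F, B8->T; outcomes B1=F, B2=F, B3=F, B4=S, B7=F, B8=T
input #8, c=31: events B1->F, B2->F, B4->E, B5->E, B3->T, B6->F, B7->F, B8->F, B9->T; outcomes B1=F, B2=F, B3=T, B4=E, B5=E, B6=F, B7=F, B8=F, B9=T
input #9, c=9: events B1->F, B2->F, B4->S, B3->F, B7->F, B8->T; outcomes B1=F, B2=F, B3=F, B4=S, B7=F, B8=T
pool-wide coverage (17 outcomes): B1=T, B1=F, B2=T, B2=F, B3=T, B3=F, B4=S, B4=E, B5=S, B5=E, B6=T, B6=F, B7=F, B8=T, B8=F, B9=T, B9=F
size 1 is not enough: best union over all size-1 subsets is 9/17
size 2 is not enough: best union over all size-2 subsets is 14/17
at size 3, {5, 6, 8} reaches all 17 outcomes; every lexicographically earlier size-3 subset fails

Answer: 3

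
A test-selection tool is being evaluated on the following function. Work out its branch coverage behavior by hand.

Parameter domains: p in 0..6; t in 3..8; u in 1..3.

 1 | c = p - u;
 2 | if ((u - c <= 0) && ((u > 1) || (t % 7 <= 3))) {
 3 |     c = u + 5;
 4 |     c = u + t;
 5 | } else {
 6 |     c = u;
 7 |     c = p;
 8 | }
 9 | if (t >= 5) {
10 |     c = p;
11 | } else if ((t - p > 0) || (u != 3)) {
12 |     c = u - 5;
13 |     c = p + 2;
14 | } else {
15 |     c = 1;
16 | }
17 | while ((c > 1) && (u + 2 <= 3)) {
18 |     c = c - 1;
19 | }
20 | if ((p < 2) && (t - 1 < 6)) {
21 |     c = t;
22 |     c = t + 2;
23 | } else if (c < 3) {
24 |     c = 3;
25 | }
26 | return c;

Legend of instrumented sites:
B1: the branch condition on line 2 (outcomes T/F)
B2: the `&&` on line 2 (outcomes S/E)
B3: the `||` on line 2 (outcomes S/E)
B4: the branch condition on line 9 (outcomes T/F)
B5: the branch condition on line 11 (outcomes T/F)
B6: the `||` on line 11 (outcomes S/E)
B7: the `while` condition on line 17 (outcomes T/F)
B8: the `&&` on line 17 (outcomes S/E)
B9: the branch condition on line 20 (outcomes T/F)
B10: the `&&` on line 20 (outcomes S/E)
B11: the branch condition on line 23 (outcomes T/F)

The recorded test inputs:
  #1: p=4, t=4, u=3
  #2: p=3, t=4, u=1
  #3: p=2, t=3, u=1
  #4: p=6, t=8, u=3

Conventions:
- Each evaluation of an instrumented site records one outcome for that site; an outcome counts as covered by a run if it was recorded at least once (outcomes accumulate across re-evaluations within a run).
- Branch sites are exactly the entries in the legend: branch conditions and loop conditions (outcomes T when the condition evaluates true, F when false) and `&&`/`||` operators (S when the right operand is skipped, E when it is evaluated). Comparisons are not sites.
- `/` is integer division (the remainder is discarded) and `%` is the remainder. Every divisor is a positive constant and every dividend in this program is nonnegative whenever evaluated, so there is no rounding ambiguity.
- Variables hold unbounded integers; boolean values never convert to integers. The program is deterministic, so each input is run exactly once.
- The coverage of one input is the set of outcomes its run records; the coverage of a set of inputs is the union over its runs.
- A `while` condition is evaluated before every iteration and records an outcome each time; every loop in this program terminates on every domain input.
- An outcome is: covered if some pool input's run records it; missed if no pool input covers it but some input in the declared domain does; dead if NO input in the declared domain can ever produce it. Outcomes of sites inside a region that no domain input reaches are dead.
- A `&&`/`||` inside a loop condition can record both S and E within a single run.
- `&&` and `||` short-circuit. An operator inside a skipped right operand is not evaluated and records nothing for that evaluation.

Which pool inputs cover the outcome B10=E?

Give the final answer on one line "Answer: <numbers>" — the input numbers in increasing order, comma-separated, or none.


input #1 (p=4, t=4, u=3): does not record B10=E
input #2 (p=3, t=4, u=1): does not record B10=E
input #3 (p=2, t=3, u=1): does not record B10=E
input #4 (p=6, t=8, u=3): does not record B10=E
Answer: none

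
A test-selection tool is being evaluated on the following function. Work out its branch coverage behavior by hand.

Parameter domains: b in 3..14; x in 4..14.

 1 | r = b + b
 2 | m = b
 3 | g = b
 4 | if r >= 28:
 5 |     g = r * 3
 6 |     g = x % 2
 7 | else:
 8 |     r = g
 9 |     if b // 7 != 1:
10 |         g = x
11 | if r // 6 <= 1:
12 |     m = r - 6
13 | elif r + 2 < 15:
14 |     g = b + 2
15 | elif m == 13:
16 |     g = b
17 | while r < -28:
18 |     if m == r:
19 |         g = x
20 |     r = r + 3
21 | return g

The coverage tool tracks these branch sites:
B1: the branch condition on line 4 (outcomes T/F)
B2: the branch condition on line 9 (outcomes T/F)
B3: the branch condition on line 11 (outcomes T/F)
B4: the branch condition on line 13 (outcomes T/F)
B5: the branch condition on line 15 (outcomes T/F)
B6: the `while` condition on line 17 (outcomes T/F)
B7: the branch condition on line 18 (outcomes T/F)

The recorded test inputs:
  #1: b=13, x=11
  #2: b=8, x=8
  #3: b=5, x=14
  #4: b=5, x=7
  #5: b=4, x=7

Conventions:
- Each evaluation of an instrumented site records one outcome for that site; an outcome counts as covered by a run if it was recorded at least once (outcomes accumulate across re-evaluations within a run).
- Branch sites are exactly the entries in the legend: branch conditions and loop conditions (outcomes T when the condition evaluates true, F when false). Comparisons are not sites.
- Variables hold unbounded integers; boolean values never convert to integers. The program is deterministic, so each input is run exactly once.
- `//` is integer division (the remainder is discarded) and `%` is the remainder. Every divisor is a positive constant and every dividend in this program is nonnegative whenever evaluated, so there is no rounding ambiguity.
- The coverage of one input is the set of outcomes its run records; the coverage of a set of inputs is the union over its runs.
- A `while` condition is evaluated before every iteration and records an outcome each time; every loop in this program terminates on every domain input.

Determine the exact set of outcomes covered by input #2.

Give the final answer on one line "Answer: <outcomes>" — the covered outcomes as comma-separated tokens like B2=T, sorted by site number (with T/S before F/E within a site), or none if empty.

Running input #2 (b=8, x=8), event by event:
  B1->F, B2->F, B3->T, B6->F
as a set, this run covers: B1=F, B2=F, B3=T, B6=F

Answer: B1=F, B2=F, B3=T, B6=F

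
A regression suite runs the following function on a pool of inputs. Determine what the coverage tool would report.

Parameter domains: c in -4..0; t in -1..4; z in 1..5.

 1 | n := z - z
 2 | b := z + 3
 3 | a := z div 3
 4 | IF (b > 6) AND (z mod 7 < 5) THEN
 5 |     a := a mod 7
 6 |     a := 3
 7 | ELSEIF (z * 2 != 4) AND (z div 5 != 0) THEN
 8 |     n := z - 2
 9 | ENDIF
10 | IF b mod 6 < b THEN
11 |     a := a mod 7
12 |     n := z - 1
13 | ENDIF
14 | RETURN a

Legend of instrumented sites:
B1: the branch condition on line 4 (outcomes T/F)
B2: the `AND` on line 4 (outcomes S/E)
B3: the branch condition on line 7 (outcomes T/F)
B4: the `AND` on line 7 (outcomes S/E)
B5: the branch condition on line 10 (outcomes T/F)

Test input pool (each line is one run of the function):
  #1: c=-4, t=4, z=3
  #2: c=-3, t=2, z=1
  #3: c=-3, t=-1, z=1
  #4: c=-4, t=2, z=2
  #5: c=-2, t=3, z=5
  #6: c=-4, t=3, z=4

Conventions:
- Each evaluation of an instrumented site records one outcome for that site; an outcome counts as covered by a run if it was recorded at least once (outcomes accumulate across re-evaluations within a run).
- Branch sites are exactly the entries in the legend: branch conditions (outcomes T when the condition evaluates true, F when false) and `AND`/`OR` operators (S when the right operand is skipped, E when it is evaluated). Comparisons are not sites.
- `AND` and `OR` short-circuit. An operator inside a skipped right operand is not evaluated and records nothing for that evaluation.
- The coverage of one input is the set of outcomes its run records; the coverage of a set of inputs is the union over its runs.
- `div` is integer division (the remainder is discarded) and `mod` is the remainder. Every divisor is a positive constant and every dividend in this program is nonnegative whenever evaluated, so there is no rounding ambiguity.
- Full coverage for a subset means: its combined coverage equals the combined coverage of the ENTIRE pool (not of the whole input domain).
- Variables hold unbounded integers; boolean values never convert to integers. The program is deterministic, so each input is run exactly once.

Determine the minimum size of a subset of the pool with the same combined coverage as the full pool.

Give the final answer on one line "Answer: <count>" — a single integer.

run #1 (c=-4, t=4, z=3) records B1=F, B2=S, B3=F, B4=E, B5=T
run #2 (c=-3, t=2, z=1) records B1=F, B2=S, B3=F, B4=E, B5=F
run #3 (c=-3, t=-1, z=1) records B1=F, B2=S, B3=F, B4=E, B5=F
run #4 (c=-4, t=2, z=2) records B1=F, B2=S, B3=F, B4=S, B5=F
run #5 (c=-2, t=3, z=5) records B1=F, B2=E, B3=T, B4=E, B5=T
run #6 (c=-4, t=3, z=4) records B1=T, B2=E, B5=T
pool-wide coverage (10 outcomes): B1=T, B1=F, B2=S, B2=E, B3=T, B3=F, B4=S, B4=E, B5=T, B5=F
no size-1 subset reaches all 10 outcomes (best union: 5/10)
no size-2 subset reaches all 10 outcomes (best union: 9/10)
at size 3, {4, 5, 6} reaches all 10 outcomes; every lexicographically earlier size-3 subset fails

Answer: 3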